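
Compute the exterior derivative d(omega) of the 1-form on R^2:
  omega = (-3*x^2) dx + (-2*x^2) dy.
d(omega) = (-4*x) dx ∧ dy

For a 1-form omega = sum_i f_i dx_i, the exterior derivative is
  d(omega) = sum_{i < j} (∂f_j/∂x_i - ∂f_i/∂x_j) dx_i ∧ dx_j.
  coefficient of dx ∧ dy: ∂f_2/∂x - ∂f_1/∂y = ∂(-2*x^2)/∂x - ∂(-3*x^2)/∂y = -4*x
Assembling: d(omega) = (-4*x) dx ∧ dy.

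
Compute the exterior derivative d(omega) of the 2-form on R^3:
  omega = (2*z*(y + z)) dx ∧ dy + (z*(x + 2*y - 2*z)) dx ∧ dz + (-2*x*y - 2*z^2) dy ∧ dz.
d(omega) = (2*z) dx ∧ dy ∧ dz

For a 2-form omega = sum_{i<j} g_{ij} dx_i ∧ dx_j, the exterior derivative is
  d(omega) = sum_{i<j} d(g_{ij}) ∧ dx_i ∧ dx_j = sum_{i<j, k} (∂g_{ij}/∂x_k) dx_k ∧ dx_i ∧ dx_j.
Expand each term, using dx_k ∧ dx_i ∧ dx_j = sgn(permutation) dx_{(a)} ∧ dx_{(b)} ∧ dx_{(c)} with (a < b < c) sorted:
  d(2*z*(y + z)) includes (∂/∂z)(2*z*(y + z)) dz = (2*y + 4*z) dz, which multiplied by dx ∧ dy gives (2*y + 4*z) dx ∧ dy ∧ dz
  d(z*(x + 2*y - 2*z)) includes (∂/∂y)(z*(x + 2*y - 2*z)) dy = (2*z) dy, which multiplied by dx ∧ dz gives (-2*z) dx ∧ dy ∧ dz
  d(-2*x*y - 2*z^2) includes (∂/∂x)(-2*x*y - 2*z^2) dx = (-2*y) dx, which multiplied by dy ∧ dz gives (-2*y) dx ∧ dy ∧ dz
Collecting like 3-forms: d(omega) = (2*z) dx ∧ dy ∧ dz.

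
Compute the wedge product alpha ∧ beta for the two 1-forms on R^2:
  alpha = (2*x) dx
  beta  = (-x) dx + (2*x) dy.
alpha ∧ beta = (4*x^2) dx ∧ dy

Distribute the wedge, using dx_i ∧ dx_j = -dx_j ∧ dx_i and dx_i ∧ dx_i = 0. For each pair (i, j) with i < j, the coefficient of dx_i ∧ dx_j in alpha ∧ beta is (alpha_i * beta_j - alpha_j * beta_i). Collecting: alpha ∧ beta = (4*x^2) dx ∧ dy.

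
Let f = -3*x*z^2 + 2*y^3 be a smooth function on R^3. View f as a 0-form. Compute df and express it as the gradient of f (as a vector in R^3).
df = (-3*z^2) dx + (6*y^2) dy + (-6*x*z) dz; grad f = (-3*z^2, 6*y^2, -6*x*z)

For a 0-form f, d f = (∂f/∂x) dx + (∂f/∂y) dy + (∂f/∂z) dz. The components of the vector representation are exactly the entries of grad f in Cartesian coordinates:
  ∂f/∂x = -3*z^2
  ∂f/∂y = 6*y^2
  ∂f/∂z = -6*x*z.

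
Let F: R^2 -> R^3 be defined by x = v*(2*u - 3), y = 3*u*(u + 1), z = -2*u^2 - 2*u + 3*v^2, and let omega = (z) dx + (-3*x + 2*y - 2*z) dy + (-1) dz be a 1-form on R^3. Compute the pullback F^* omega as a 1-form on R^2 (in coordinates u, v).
F^* omega = (60*u^3 - 40*u^2*v + 90*u^2 - 36*u*v^2 + 32*u*v + 34*u + 6*v^3 - 18*v^2 + 27*v + 2) du + (-4*u^3 + 2*u^2 + 6*u*v^2 + 6*u - 9*v^2 - 6*v) dv

Using F^*(f dg) = (f ∘ F) d(g ∘ F), substitute each coordinate x_i by F_i(u, v) in f_i, and replace dx_i by d F_i = (∂F_i/∂u) du + (∂F_i/∂v) dv.
  For the x component: f_1(F) = -2*u^2 - 2*u + 3*v^2; d F_1 = (2*v) du + (2*u - 3) dv
  For the y component: f_2(F) = 10*u^2 - 6*u*v + 10*u - 6*v^2 + 9*v; d F_2 = (6*u + 3) du + (0) dv
  For the z component: f_3(F) = -1; d F_3 = (-4*u - 2) du + (6*v) dv
Combining and collecting du, dv coefficients:
  coeff of du: 60*u^3 - 40*u^2*v + 90*u^2 - 36*u*v^2 + 32*u*v + 34*u + 6*v^3 - 18*v^2 + 27*v + 2
  coeff of dv: -4*u^3 + 2*u^2 + 6*u*v^2 + 6*u - 9*v^2 - 6*v
F^* omega = (60*u^3 - 40*u^2*v + 90*u^2 - 36*u*v^2 + 32*u*v + 34*u + 6*v^3 - 18*v^2 + 27*v + 2) du + (-4*u^3 + 2*u^2 + 6*u*v^2 + 6*u - 9*v^2 - 6*v) dv.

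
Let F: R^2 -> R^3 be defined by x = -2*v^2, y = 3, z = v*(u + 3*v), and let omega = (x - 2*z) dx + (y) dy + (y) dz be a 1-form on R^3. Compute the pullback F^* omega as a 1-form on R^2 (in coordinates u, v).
F^* omega = (3*v) du + (8*u*v^2 + 3*u + 32*v^3 + 18*v) dv

Using F^*(f dg) = (f ∘ F) d(g ∘ F), substitute each coordinate x_i by F_i(u, v) in f_i, and replace dx_i by d F_i = (∂F_i/∂u) du + (∂F_i/∂v) dv.
  For the x component: f_1(F) = 2*v*(-u - 4*v); d F_1 = (0) du + (-4*v) dv
  For the y component: f_2(F) = 3; d F_2 = (0) du + (0) dv
  For the z component: f_3(F) = 3; d F_3 = (v) du + (u + 6*v) dv
Combining and collecting du, dv coefficients:
  coeff of du: 3*v
  coeff of dv: 8*u*v^2 + 3*u + 32*v^3 + 18*v
F^* omega = (3*v) du + (8*u*v^2 + 3*u + 32*v^3 + 18*v) dv.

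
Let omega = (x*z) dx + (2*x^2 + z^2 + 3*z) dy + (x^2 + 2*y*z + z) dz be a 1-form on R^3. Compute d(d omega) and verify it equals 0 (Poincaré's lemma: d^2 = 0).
d(d omega) = 0

Step 1: d omega = sum_{i<j} (∂f_j/∂x_i - ∂f_i/∂x_j) dx_i ∧ dx_j:
  coeff of dx ∧ dy: 4*x
  coeff of dx ∧ dz: x
  coeff of dy ∧ dz: -3
Step 2: Apply d again to each 2-form coefficient. The only possible 3-form in R^3 is dx ∧ dy ∧ dz, with coefficient
  ∂(coeff of dy∧dz)/∂x - ∂(coeff of dx∧dz)/∂y + ∂(coeff of dx∧dy)/∂z
  = ∂/∂x (-3) - ∂/∂y (x) + ∂/∂z (4*x).
Each of these terms simplifies to sums of mixed partials that cancel in pairs. The result is 0 (by equality of mixed partials for smooth functions — Schwarz / Clairaut).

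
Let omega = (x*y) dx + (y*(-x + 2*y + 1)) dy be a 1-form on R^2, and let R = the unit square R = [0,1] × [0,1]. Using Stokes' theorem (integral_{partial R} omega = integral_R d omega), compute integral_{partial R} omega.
integral_(partial R) omega = -1

Stokes: integral_partial_R omega = integral_R d omega with d omega = (∂Q/∂x - ∂P/∂y) dx ∧ dy.
  ∂Q/∂x = -y
  ∂P/∂y = x
  integrand = ∂Q/∂x - ∂P/∂y = -x - y.
Integrating over R: integral_0^1 integral_0^1 (-x - y) dx dy = -1.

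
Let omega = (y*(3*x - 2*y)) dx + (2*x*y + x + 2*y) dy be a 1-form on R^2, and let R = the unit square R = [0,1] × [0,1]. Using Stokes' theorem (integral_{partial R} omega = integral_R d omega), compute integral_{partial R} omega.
integral_(partial R) omega = 5/2

Stokes: integral_partial_R omega = integral_R d omega with d omega = (∂Q/∂x - ∂P/∂y) dx ∧ dy.
  ∂Q/∂x = 2*y + 1
  ∂P/∂y = 3*x - 4*y
  integrand = ∂Q/∂x - ∂P/∂y = -3*x + 6*y + 1.
Integrating over R: integral_0^1 integral_0^1 (-3*x + 6*y + 1) dx dy = 5/2.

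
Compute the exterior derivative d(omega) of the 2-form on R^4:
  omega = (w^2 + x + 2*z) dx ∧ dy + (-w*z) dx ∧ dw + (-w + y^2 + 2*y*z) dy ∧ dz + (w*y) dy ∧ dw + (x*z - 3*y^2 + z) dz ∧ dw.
d(omega) = (2) dx ∧ dy ∧ dz + (2*w) dx ∧ dy ∧ dw + (w + z) dx ∧ dz ∧ dw + (-6*y - 1) dy ∧ dz ∧ dw

For a 2-form omega = sum_{i<j} g_{ij} dx_i ∧ dx_j, the exterior derivative is
  d(omega) = sum_{i<j} d(g_{ij}) ∧ dx_i ∧ dx_j = sum_{i<j, k} (∂g_{ij}/∂x_k) dx_k ∧ dx_i ∧ dx_j.
Expand each term, using dx_k ∧ dx_i ∧ dx_j = sgn(permutation) dx_{(a)} ∧ dx_{(b)} ∧ dx_{(c)} with (a < b < c) sorted:
  d(w^2 + x + 2*z) includes (∂/∂z)(w^2 + x + 2*z) dz = (2) dz, which multiplied by dx ∧ dy gives (2) dx ∧ dy ∧ dz
  d(w^2 + x + 2*z) includes (∂/∂w)(w^2 + x + 2*z) dw = (2*w) dw, which multiplied by dx ∧ dy gives (2*w) dx ∧ dy ∧ dw
  d(-w*z) includes (∂/∂z)(-w*z) dz = (-w) dz, which multiplied by dx ∧ dw gives (w) dx ∧ dz ∧ dw
  d(-w + y^2 + 2*y*z) includes (∂/∂w)(-w + y^2 + 2*y*z) dw = (-1) dw, which multiplied by dy ∧ dz gives (-1) dy ∧ dz ∧ dw
  d(x*z - 3*y^2 + z) includes (∂/∂x)(x*z - 3*y^2 + z) dx = (z) dx, which multiplied by dz ∧ dw gives (z) dx ∧ dz ∧ dw
  d(x*z - 3*y^2 + z) includes (∂/∂y)(x*z - 3*y^2 + z) dy = (-6*y) dy, which multiplied by dz ∧ dw gives (-6*y) dy ∧ dz ∧ dw
Collecting like 3-forms: d(omega) = (2) dx ∧ dy ∧ dz + (2*w) dx ∧ dy ∧ dw + (w + z) dx ∧ dz ∧ dw + (-6*y - 1) dy ∧ dz ∧ dw.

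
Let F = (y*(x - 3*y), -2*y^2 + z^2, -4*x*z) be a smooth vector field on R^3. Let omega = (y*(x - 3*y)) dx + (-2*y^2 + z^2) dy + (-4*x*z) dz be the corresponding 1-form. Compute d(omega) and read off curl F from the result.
d(omega) = (-2*z) dy ∧ dz + (4*z) dz ∧ dx + (-x + 6*y) dx ∧ dy; curl F = (-2*z, 4*z, -x + 6*y)

d omega = sum_{i<j} (∂f_j/∂x_i - ∂f_i/∂x_j) dx_i ∧ dx_j. Under the identification (dy ∧ dz, dz ∧ dx, dx ∧ dy) ↔ (e_x, e_y, e_z), the coefficients are exactly the components of curl F. Compute:
  ∂R/∂y - ∂Q/∂z = (0) - (2*z) = -2*z
  ∂P/∂z - ∂R/∂x = (0) - (-4*z) = 4*z
  ∂Q/∂x - ∂P/∂y = (0) - (x - 6*y) = -x + 6*y.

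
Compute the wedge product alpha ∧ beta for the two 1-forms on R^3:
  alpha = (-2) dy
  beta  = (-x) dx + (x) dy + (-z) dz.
alpha ∧ beta = (-2*x) dx ∧ dy + (2*z) dy ∧ dz

Distribute the wedge, using dx_i ∧ dx_j = -dx_j ∧ dx_i and dx_i ∧ dx_i = 0. For each pair (i, j) with i < j, the coefficient of dx_i ∧ dx_j in alpha ∧ beta is (alpha_i * beta_j - alpha_j * beta_i). Collecting: alpha ∧ beta = (-2*x) dx ∧ dy + (2*z) dy ∧ dz.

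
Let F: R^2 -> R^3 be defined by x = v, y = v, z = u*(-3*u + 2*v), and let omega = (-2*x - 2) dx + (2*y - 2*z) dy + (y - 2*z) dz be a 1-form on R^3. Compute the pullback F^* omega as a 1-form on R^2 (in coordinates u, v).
F^* omega = (-36*u^3 + 36*u^2*v - 8*u*v^2 - 6*u*v + 2*v^2) du + (12*u^3 - 8*u^2*v + 6*u^2 - 2*u*v - 2) dv

Using F^*(f dg) = (f ∘ F) d(g ∘ F), substitute each coordinate x_i by F_i(u, v) in f_i, and replace dx_i by d F_i = (∂F_i/∂u) du + (∂F_i/∂v) dv.
  For the x component: f_1(F) = -2*v - 2; d F_1 = (0) du + (1) dv
  For the y component: f_2(F) = 6*u^2 - 4*u*v + 2*v; d F_2 = (0) du + (1) dv
  For the z component: f_3(F) = 6*u^2 - 4*u*v + v; d F_3 = (-6*u + 2*v) du + (2*u) dv
Combining and collecting du, dv coefficients:
  coeff of du: -36*u^3 + 36*u^2*v - 8*u*v^2 - 6*u*v + 2*v^2
  coeff of dv: 12*u^3 - 8*u^2*v + 6*u^2 - 2*u*v - 2
F^* omega = (-36*u^3 + 36*u^2*v - 8*u*v^2 - 6*u*v + 2*v^2) du + (12*u^3 - 8*u^2*v + 6*u^2 - 2*u*v - 2) dv.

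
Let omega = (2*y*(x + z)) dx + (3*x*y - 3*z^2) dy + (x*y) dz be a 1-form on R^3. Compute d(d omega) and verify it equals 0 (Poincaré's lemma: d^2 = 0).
d(d omega) = 0

Step 1: d omega = sum_{i<j} (∂f_j/∂x_i - ∂f_i/∂x_j) dx_i ∧ dx_j:
  coeff of dx ∧ dy: -2*x + 3*y - 2*z
  coeff of dx ∧ dz: -y
  coeff of dy ∧ dz: x + 6*z
Step 2: Apply d again to each 2-form coefficient. The only possible 3-form in R^3 is dx ∧ dy ∧ dz, with coefficient
  ∂(coeff of dy∧dz)/∂x - ∂(coeff of dx∧dz)/∂y + ∂(coeff of dx∧dy)/∂z
  = ∂/∂x (x + 6*z) - ∂/∂y (-y) + ∂/∂z (-2*x + 3*y - 2*z).
Each of these terms simplifies to sums of mixed partials that cancel in pairs. The result is 0 (by equality of mixed partials for smooth functions — Schwarz / Clairaut).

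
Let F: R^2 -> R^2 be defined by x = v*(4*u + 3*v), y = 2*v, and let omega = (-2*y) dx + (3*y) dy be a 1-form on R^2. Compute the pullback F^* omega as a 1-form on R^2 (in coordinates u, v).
F^* omega = (-16*v^2) du + (4*v*(-4*u - 6*v + 3)) dv

Using F^*(f dg) = (f ∘ F) d(g ∘ F), substitute each coordinate x_i by F_i(u, v) in f_i, and replace dx_i by d F_i = (∂F_i/∂u) du + (∂F_i/∂v) dv.
  For the x component: f_1(F) = -4*v; d F_1 = (4*v) du + (4*u + 6*v) dv
  For the y component: f_2(F) = 6*v; d F_2 = (0) du + (2) dv
Combining and collecting du, dv coefficients:
  coeff of du: -16*v^2
  coeff of dv: 4*v*(-4*u - 6*v + 3)
F^* omega = (-16*v^2) du + (4*v*(-4*u - 6*v + 3)) dv.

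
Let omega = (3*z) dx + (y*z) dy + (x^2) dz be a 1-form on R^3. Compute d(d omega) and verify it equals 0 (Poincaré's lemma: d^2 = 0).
d(d omega) = 0

Step 1: d omega = sum_{i<j} (∂f_j/∂x_i - ∂f_i/∂x_j) dx_i ∧ dx_j:
  coeff of dx ∧ dy: 0
  coeff of dx ∧ dz: 2*x - 3
  coeff of dy ∧ dz: -y
Step 2: Apply d again to each 2-form coefficient. The only possible 3-form in R^3 is dx ∧ dy ∧ dz, with coefficient
  ∂(coeff of dy∧dz)/∂x - ∂(coeff of dx∧dz)/∂y + ∂(coeff of dx∧dy)/∂z
  = ∂/∂x (-y) - ∂/∂y (2*x - 3) + ∂/∂z (0).
Each of these terms simplifies to sums of mixed partials that cancel in pairs. The result is 0 (by equality of mixed partials for smooth functions — Schwarz / Clairaut).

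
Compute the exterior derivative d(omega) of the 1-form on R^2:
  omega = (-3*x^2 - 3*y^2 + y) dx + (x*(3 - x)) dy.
d(omega) = (-2*x + 6*y + 2) dx ∧ dy

For a 1-form omega = sum_i f_i dx_i, the exterior derivative is
  d(omega) = sum_{i < j} (∂f_j/∂x_i - ∂f_i/∂x_j) dx_i ∧ dx_j.
  coefficient of dx ∧ dy: ∂f_2/∂x - ∂f_1/∂y = ∂(x*(3 - x))/∂x - ∂(-3*x^2 - 3*y^2 + y)/∂y = -2*x + 6*y + 2
Assembling: d(omega) = (-2*x + 6*y + 2) dx ∧ dy.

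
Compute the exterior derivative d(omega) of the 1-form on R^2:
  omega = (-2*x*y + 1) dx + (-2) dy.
d(omega) = (2*x) dx ∧ dy

For a 1-form omega = sum_i f_i dx_i, the exterior derivative is
  d(omega) = sum_{i < j} (∂f_j/∂x_i - ∂f_i/∂x_j) dx_i ∧ dx_j.
  coefficient of dx ∧ dy: ∂f_2/∂x - ∂f_1/∂y = ∂(-2)/∂x - ∂(-2*x*y + 1)/∂y = 2*x
Assembling: d(omega) = (2*x) dx ∧ dy.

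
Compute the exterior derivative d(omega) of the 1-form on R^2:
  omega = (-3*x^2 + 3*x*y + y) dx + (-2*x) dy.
d(omega) = (-3*x - 3) dx ∧ dy

For a 1-form omega = sum_i f_i dx_i, the exterior derivative is
  d(omega) = sum_{i < j} (∂f_j/∂x_i - ∂f_i/∂x_j) dx_i ∧ dx_j.
  coefficient of dx ∧ dy: ∂f_2/∂x - ∂f_1/∂y = ∂(-2*x)/∂x - ∂(-3*x^2 + 3*x*y + y)/∂y = -3*x - 3
Assembling: d(omega) = (-3*x - 3) dx ∧ dy.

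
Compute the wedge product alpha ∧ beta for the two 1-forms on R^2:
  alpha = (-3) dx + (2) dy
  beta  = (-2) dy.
alpha ∧ beta = (6) dx ∧ dy

Distribute the wedge, using dx_i ∧ dx_j = -dx_j ∧ dx_i and dx_i ∧ dx_i = 0. For each pair (i, j) with i < j, the coefficient of dx_i ∧ dx_j in alpha ∧ beta is (alpha_i * beta_j - alpha_j * beta_i). Collecting: alpha ∧ beta = (6) dx ∧ dy.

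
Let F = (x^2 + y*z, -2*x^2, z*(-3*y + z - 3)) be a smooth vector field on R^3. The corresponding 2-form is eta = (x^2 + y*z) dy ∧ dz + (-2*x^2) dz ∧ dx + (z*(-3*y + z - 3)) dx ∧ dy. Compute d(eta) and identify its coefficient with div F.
d(eta) = (2*x - 3*y + 2*z - 3) dx ∧ dy ∧ dz; div F = 2*x - 3*y + 2*z - 3

For a 2-form in R^3 of the form above, applying d gives a 3-form with coefficient ∂P/∂x + ∂Q/∂y + ∂R/∂z:
  ∂P/∂x = 2*x
  ∂Q/∂y = 0
  ∂R/∂z = -3*y + 2*z - 3
Sum = 2*x - 3*y + 2*z - 3, which is exactly div F.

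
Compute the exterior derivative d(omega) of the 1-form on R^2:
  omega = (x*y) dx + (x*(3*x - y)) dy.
d(omega) = (5*x - y) dx ∧ dy

For a 1-form omega = sum_i f_i dx_i, the exterior derivative is
  d(omega) = sum_{i < j} (∂f_j/∂x_i - ∂f_i/∂x_j) dx_i ∧ dx_j.
  coefficient of dx ∧ dy: ∂f_2/∂x - ∂f_1/∂y = ∂(x*(3*x - y))/∂x - ∂(x*y)/∂y = 5*x - y
Assembling: d(omega) = (5*x - y) dx ∧ dy.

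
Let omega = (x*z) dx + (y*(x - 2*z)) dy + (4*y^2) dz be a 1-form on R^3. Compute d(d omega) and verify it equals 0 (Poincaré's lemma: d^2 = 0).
d(d omega) = 0

Step 1: d omega = sum_{i<j} (∂f_j/∂x_i - ∂f_i/∂x_j) dx_i ∧ dx_j:
  coeff of dx ∧ dy: y
  coeff of dx ∧ dz: -x
  coeff of dy ∧ dz: 10*y
Step 2: Apply d again to each 2-form coefficient. The only possible 3-form in R^3 is dx ∧ dy ∧ dz, with coefficient
  ∂(coeff of dy∧dz)/∂x - ∂(coeff of dx∧dz)/∂y + ∂(coeff of dx∧dy)/∂z
  = ∂/∂x (10*y) - ∂/∂y (-x) + ∂/∂z (y).
Each of these terms simplifies to sums of mixed partials that cancel in pairs. The result is 0 (by equality of mixed partials for smooth functions — Schwarz / Clairaut).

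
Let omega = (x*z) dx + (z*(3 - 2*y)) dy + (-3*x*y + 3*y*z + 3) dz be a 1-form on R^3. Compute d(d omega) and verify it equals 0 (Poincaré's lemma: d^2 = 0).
d(d omega) = 0

Step 1: d omega = sum_{i<j} (∂f_j/∂x_i - ∂f_i/∂x_j) dx_i ∧ dx_j:
  coeff of dx ∧ dy: 0
  coeff of dx ∧ dz: -x - 3*y
  coeff of dy ∧ dz: -3*x + 2*y + 3*z - 3
Step 2: Apply d again to each 2-form coefficient. The only possible 3-form in R^3 is dx ∧ dy ∧ dz, with coefficient
  ∂(coeff of dy∧dz)/∂x - ∂(coeff of dx∧dz)/∂y + ∂(coeff of dx∧dy)/∂z
  = ∂/∂x (-3*x + 2*y + 3*z - 3) - ∂/∂y (-x - 3*y) + ∂/∂z (0).
Each of these terms simplifies to sums of mixed partials that cancel in pairs. The result is 0 (by equality of mixed partials for smooth functions — Schwarz / Clairaut).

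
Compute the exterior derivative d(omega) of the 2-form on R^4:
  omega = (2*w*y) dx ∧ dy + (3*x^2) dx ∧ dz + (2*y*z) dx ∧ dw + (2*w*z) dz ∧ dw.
d(omega) = (2*y - 2*z) dx ∧ dy ∧ dw + (-2*y) dx ∧ dz ∧ dw

For a 2-form omega = sum_{i<j} g_{ij} dx_i ∧ dx_j, the exterior derivative is
  d(omega) = sum_{i<j} d(g_{ij}) ∧ dx_i ∧ dx_j = sum_{i<j, k} (∂g_{ij}/∂x_k) dx_k ∧ dx_i ∧ dx_j.
Expand each term, using dx_k ∧ dx_i ∧ dx_j = sgn(permutation) dx_{(a)} ∧ dx_{(b)} ∧ dx_{(c)} with (a < b < c) sorted:
  d(2*w*y) includes (∂/∂w)(2*w*y) dw = (2*y) dw, which multiplied by dx ∧ dy gives (2*y) dx ∧ dy ∧ dw
  d(2*y*z) includes (∂/∂y)(2*y*z) dy = (2*z) dy, which multiplied by dx ∧ dw gives (-2*z) dx ∧ dy ∧ dw
  d(2*y*z) includes (∂/∂z)(2*y*z) dz = (2*y) dz, which multiplied by dx ∧ dw gives (-2*y) dx ∧ dz ∧ dw
Collecting like 3-forms: d(omega) = (2*y - 2*z) dx ∧ dy ∧ dw + (-2*y) dx ∧ dz ∧ dw.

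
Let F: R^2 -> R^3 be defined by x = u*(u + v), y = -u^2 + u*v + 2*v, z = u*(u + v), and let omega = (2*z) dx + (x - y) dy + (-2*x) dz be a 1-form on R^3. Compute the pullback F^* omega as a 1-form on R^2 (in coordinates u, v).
F^* omega = (-4*u^3 + 2*u^2*v + 4*u*v - 2*v^2) du + (2*u^3 + 4*u^2 - 2*u*v - 4*v) dv

Using F^*(f dg) = (f ∘ F) d(g ∘ F), substitute each coordinate x_i by F_i(u, v) in f_i, and replace dx_i by d F_i = (∂F_i/∂u) du + (∂F_i/∂v) dv.
  For the x component: f_1(F) = 2*u*(u + v); d F_1 = (2*u + v) du + (u) dv
  For the y component: f_2(F) = 2*u^2 - 2*v; d F_2 = (-2*u + v) du + (u + 2) dv
  For the z component: f_3(F) = 2*u*(-u - v); d F_3 = (2*u + v) du + (u) dv
Combining and collecting du, dv coefficients:
  coeff of du: -4*u^3 + 2*u^2*v + 4*u*v - 2*v^2
  coeff of dv: 2*u^3 + 4*u^2 - 2*u*v - 4*v
F^* omega = (-4*u^3 + 2*u^2*v + 4*u*v - 2*v^2) du + (2*u^3 + 4*u^2 - 2*u*v - 4*v) dv.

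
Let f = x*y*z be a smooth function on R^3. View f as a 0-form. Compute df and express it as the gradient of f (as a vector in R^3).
df = (y*z) dx + (x*z) dy + (x*y) dz; grad f = (y*z, x*z, x*y)

For a 0-form f, d f = (∂f/∂x) dx + (∂f/∂y) dy + (∂f/∂z) dz. The components of the vector representation are exactly the entries of grad f in Cartesian coordinates:
  ∂f/∂x = y*z
  ∂f/∂y = x*z
  ∂f/∂z = x*y.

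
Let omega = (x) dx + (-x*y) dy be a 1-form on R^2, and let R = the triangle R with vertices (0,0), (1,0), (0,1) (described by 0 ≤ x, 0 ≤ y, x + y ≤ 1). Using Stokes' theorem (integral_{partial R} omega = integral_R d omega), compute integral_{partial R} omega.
integral_(partial R) omega = -1/6

Stokes: integral_partial_R omega = integral_R d omega with d omega = (∂Q/∂x - ∂P/∂y) dx ∧ dy.
  ∂Q/∂x = -y
  ∂P/∂y = 0
  integrand = ∂Q/∂x - ∂P/∂y = -y.
Integrating over R: integral_0^1 integral_0^{1-x} (-y) dy dx = -1/6.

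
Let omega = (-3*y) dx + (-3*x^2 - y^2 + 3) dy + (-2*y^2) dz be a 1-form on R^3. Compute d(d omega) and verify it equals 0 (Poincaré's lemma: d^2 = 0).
d(d omega) = 0

Step 1: d omega = sum_{i<j} (∂f_j/∂x_i - ∂f_i/∂x_j) dx_i ∧ dx_j:
  coeff of dx ∧ dy: 3 - 6*x
  coeff of dx ∧ dz: 0
  coeff of dy ∧ dz: -4*y
Step 2: Apply d again to each 2-form coefficient. The only possible 3-form in R^3 is dx ∧ dy ∧ dz, with coefficient
  ∂(coeff of dy∧dz)/∂x - ∂(coeff of dx∧dz)/∂y + ∂(coeff of dx∧dy)/∂z
  = ∂/∂x (-4*y) - ∂/∂y (0) + ∂/∂z (3 - 6*x).
Each of these terms simplifies to sums of mixed partials that cancel in pairs. The result is 0 (by equality of mixed partials for smooth functions — Schwarz / Clairaut).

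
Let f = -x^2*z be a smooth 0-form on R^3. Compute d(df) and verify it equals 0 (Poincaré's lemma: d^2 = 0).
d(df) = 0

Step 1: df = sum_i (∂f/∂x_i) dx_i = (-2*x*z) dx + (0) dy + (-x^2) dz.
Step 2: Apply d again. Using the 1-form formula, the coefficient of dx ∧ dy in d(df) is ∂^2 f/∂x ∂y - ∂^2 f/∂y ∂x = (0) - (0) = 0 (equality of mixed partials for smooth f).
Similarly for dx ∧ dz and dy ∧ dz — all coefficients vanish. So d(df) = 0.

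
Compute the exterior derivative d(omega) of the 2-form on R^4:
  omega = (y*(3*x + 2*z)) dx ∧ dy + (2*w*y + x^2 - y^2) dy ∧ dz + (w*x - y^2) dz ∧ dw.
d(omega) = (2*x + 2*y) dx ∧ dy ∧ dz + (w) dx ∧ dz ∧ dw

For a 2-form omega = sum_{i<j} g_{ij} dx_i ∧ dx_j, the exterior derivative is
  d(omega) = sum_{i<j} d(g_{ij}) ∧ dx_i ∧ dx_j = sum_{i<j, k} (∂g_{ij}/∂x_k) dx_k ∧ dx_i ∧ dx_j.
Expand each term, using dx_k ∧ dx_i ∧ dx_j = sgn(permutation) dx_{(a)} ∧ dx_{(b)} ∧ dx_{(c)} with (a < b < c) sorted:
  d(y*(3*x + 2*z)) includes (∂/∂z)(y*(3*x + 2*z)) dz = (2*y) dz, which multiplied by dx ∧ dy gives (2*y) dx ∧ dy ∧ dz
  d(2*w*y + x^2 - y^2) includes (∂/∂x)(2*w*y + x^2 - y^2) dx = (2*x) dx, which multiplied by dy ∧ dz gives (2*x) dx ∧ dy ∧ dz
  d(2*w*y + x^2 - y^2) includes (∂/∂w)(2*w*y + x^2 - y^2) dw = (2*y) dw, which multiplied by dy ∧ dz gives (2*y) dy ∧ dz ∧ dw
  d(w*x - y^2) includes (∂/∂x)(w*x - y^2) dx = (w) dx, which multiplied by dz ∧ dw gives (w) dx ∧ dz ∧ dw
  d(w*x - y^2) includes (∂/∂y)(w*x - y^2) dy = (-2*y) dy, which multiplied by dz ∧ dw gives (-2*y) dy ∧ dz ∧ dw
Collecting like 3-forms: d(omega) = (2*x + 2*y) dx ∧ dy ∧ dz + (w) dx ∧ dz ∧ dw.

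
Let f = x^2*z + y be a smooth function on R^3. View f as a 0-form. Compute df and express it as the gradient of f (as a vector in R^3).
df = (2*x*z) dx + (1) dy + (x^2) dz; grad f = (2*x*z, 1, x^2)

For a 0-form f, d f = (∂f/∂x) dx + (∂f/∂y) dy + (∂f/∂z) dz. The components of the vector representation are exactly the entries of grad f in Cartesian coordinates:
  ∂f/∂x = 2*x*z
  ∂f/∂y = 1
  ∂f/∂z = x^2.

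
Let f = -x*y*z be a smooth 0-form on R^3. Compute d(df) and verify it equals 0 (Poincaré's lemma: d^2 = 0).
d(df) = 0

Step 1: df = sum_i (∂f/∂x_i) dx_i = (-y*z) dx + (-x*z) dy + (-x*y) dz.
Step 2: Apply d again. Using the 1-form formula, the coefficient of dx ∧ dy in d(df) is ∂^2 f/∂x ∂y - ∂^2 f/∂y ∂x = (-z) - (-z) = 0 (equality of mixed partials for smooth f).
Similarly for dx ∧ dz and dy ∧ dz — all coefficients vanish. So d(df) = 0.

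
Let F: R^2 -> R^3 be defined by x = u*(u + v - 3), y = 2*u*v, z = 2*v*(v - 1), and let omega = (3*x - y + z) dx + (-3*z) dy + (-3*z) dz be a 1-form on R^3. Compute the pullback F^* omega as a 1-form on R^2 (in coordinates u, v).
F^* omega = (6*u^3 + 5*u^2*v - 27*u^2 + 5*u*v^2 - 16*u*v + 27*u - 10*v^3 + 4*v^2 + 6*v) du + (3*u^3 + u^2*v - 9*u^2 - 10*u*v^2 + 10*u*v - 24*v^3 + 36*v^2 - 12*v) dv

Using F^*(f dg) = (f ∘ F) d(g ∘ F), substitute each coordinate x_i by F_i(u, v) in f_i, and replace dx_i by d F_i = (∂F_i/∂u) du + (∂F_i/∂v) dv.
  For the x component: f_1(F) = 3*u^2 + u*v - 9*u + 2*v^2 - 2*v; d F_1 = (2*u + v - 3) du + (u) dv
  For the y component: f_2(F) = 6*v*(1 - v); d F_2 = (2*v) du + (2*u) dv
  For the z component: f_3(F) = 6*v*(1 - v); d F_3 = (0) du + (4*v - 2) dv
Combining and collecting du, dv coefficients:
  coeff of du: 6*u^3 + 5*u^2*v - 27*u^2 + 5*u*v^2 - 16*u*v + 27*u - 10*v^3 + 4*v^2 + 6*v
  coeff of dv: 3*u^3 + u^2*v - 9*u^2 - 10*u*v^2 + 10*u*v - 24*v^3 + 36*v^2 - 12*v
F^* omega = (6*u^3 + 5*u^2*v - 27*u^2 + 5*u*v^2 - 16*u*v + 27*u - 10*v^3 + 4*v^2 + 6*v) du + (3*u^3 + u^2*v - 9*u^2 - 10*u*v^2 + 10*u*v - 24*v^3 + 36*v^2 - 12*v) dv.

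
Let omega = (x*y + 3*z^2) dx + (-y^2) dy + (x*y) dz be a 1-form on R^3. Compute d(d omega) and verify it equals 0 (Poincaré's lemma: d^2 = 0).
d(d omega) = 0

Step 1: d omega = sum_{i<j} (∂f_j/∂x_i - ∂f_i/∂x_j) dx_i ∧ dx_j:
  coeff of dx ∧ dy: -x
  coeff of dx ∧ dz: y - 6*z
  coeff of dy ∧ dz: x
Step 2: Apply d again to each 2-form coefficient. The only possible 3-form in R^3 is dx ∧ dy ∧ dz, with coefficient
  ∂(coeff of dy∧dz)/∂x - ∂(coeff of dx∧dz)/∂y + ∂(coeff of dx∧dy)/∂z
  = ∂/∂x (x) - ∂/∂y (y - 6*z) + ∂/∂z (-x).
Each of these terms simplifies to sums of mixed partials that cancel in pairs. The result is 0 (by equality of mixed partials for smooth functions — Schwarz / Clairaut).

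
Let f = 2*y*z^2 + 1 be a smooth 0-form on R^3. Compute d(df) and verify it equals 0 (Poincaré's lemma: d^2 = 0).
d(df) = 0

Step 1: df = sum_i (∂f/∂x_i) dx_i = (0) dx + (2*z^2) dy + (4*y*z) dz.
Step 2: Apply d again. Using the 1-form formula, the coefficient of dx ∧ dy in d(df) is ∂^2 f/∂x ∂y - ∂^2 f/∂y ∂x = (0) - (0) = 0 (equality of mixed partials for smooth f).
Similarly for dx ∧ dz and dy ∧ dz — all coefficients vanish. So d(df) = 0.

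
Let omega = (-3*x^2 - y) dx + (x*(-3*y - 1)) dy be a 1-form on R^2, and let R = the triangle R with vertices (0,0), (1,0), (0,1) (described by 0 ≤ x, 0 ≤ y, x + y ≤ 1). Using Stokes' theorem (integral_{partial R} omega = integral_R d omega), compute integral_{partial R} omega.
integral_(partial R) omega = -1/2

Stokes: integral_partial_R omega = integral_R d omega with d omega = (∂Q/∂x - ∂P/∂y) dx ∧ dy.
  ∂Q/∂x = -3*y - 1
  ∂P/∂y = -1
  integrand = ∂Q/∂x - ∂P/∂y = -3*y.
Integrating over R: integral_0^1 integral_0^{1-x} (-3*y) dy dx = -1/2.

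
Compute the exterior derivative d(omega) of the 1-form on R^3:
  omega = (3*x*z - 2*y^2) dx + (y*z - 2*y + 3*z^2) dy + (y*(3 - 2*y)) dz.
d(omega) = (4*y) dx ∧ dy + (-3*x) dx ∧ dz + (-5*y - 6*z + 3) dy ∧ dz

For a 1-form omega = sum_i f_i dx_i, the exterior derivative is
  d(omega) = sum_{i < j} (∂f_j/∂x_i - ∂f_i/∂x_j) dx_i ∧ dx_j.
  coefficient of dx ∧ dy: ∂f_2/∂x - ∂f_1/∂y = ∂(y*z - 2*y + 3*z^2)/∂x - ∂(3*x*z - 2*y^2)/∂y = 4*y
  coefficient of dx ∧ dz: ∂f_3/∂x - ∂f_1/∂z = ∂(y*(3 - 2*y))/∂x - ∂(3*x*z - 2*y^2)/∂z = -3*x
  coefficient of dy ∧ dz: ∂f_3/∂y - ∂f_2/∂z = ∂(y*(3 - 2*y))/∂y - ∂(y*z - 2*y + 3*z^2)/∂z = -5*y - 6*z + 3
Assembling: d(omega) = (4*y) dx ∧ dy + (-3*x) dx ∧ dz + (-5*y - 6*z + 3) dy ∧ dz.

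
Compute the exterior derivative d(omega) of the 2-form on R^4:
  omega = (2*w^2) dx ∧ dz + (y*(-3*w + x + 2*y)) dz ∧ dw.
d(omega) = (4*w + y) dx ∧ dz ∧ dw + (-3*w + x + 4*y) dy ∧ dz ∧ dw

For a 2-form omega = sum_{i<j} g_{ij} dx_i ∧ dx_j, the exterior derivative is
  d(omega) = sum_{i<j} d(g_{ij}) ∧ dx_i ∧ dx_j = sum_{i<j, k} (∂g_{ij}/∂x_k) dx_k ∧ dx_i ∧ dx_j.
Expand each term, using dx_k ∧ dx_i ∧ dx_j = sgn(permutation) dx_{(a)} ∧ dx_{(b)} ∧ dx_{(c)} with (a < b < c) sorted:
  d(2*w^2) includes (∂/∂w)(2*w^2) dw = (4*w) dw, which multiplied by dx ∧ dz gives (4*w) dx ∧ dz ∧ dw
  d(y*(-3*w + x + 2*y)) includes (∂/∂x)(y*(-3*w + x + 2*y)) dx = (y) dx, which multiplied by dz ∧ dw gives (y) dx ∧ dz ∧ dw
  d(y*(-3*w + x + 2*y)) includes (∂/∂y)(y*(-3*w + x + 2*y)) dy = (-3*w + x + 4*y) dy, which multiplied by dz ∧ dw gives (-3*w + x + 4*y) dy ∧ dz ∧ dw
Collecting like 3-forms: d(omega) = (4*w + y) dx ∧ dz ∧ dw + (-3*w + x + 4*y) dy ∧ dz ∧ dw.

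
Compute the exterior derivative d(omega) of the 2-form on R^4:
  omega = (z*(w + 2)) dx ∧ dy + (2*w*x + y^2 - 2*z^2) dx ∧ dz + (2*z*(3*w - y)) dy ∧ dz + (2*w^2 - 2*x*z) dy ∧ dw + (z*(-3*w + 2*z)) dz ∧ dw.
d(omega) = (w - 2*y + 2) dx ∧ dy ∧ dz + (-z) dx ∧ dy ∧ dw + (2*x) dx ∧ dz ∧ dw + (2*x + 6*z) dy ∧ dz ∧ dw

For a 2-form omega = sum_{i<j} g_{ij} dx_i ∧ dx_j, the exterior derivative is
  d(omega) = sum_{i<j} d(g_{ij}) ∧ dx_i ∧ dx_j = sum_{i<j, k} (∂g_{ij}/∂x_k) dx_k ∧ dx_i ∧ dx_j.
Expand each term, using dx_k ∧ dx_i ∧ dx_j = sgn(permutation) dx_{(a)} ∧ dx_{(b)} ∧ dx_{(c)} with (a < b < c) sorted:
  d(z*(w + 2)) includes (∂/∂z)(z*(w + 2)) dz = (w + 2) dz, which multiplied by dx ∧ dy gives (w + 2) dx ∧ dy ∧ dz
  d(z*(w + 2)) includes (∂/∂w)(z*(w + 2)) dw = (z) dw, which multiplied by dx ∧ dy gives (z) dx ∧ dy ∧ dw
  d(2*w*x + y^2 - 2*z^2) includes (∂/∂y)(2*w*x + y^2 - 2*z^2) dy = (2*y) dy, which multiplied by dx ∧ dz gives (-2*y) dx ∧ dy ∧ dz
  d(2*w*x + y^2 - 2*z^2) includes (∂/∂w)(2*w*x + y^2 - 2*z^2) dw = (2*x) dw, which multiplied by dx ∧ dz gives (2*x) dx ∧ dz ∧ dw
  d(2*z*(3*w - y)) includes (∂/∂w)(2*z*(3*w - y)) dw = (6*z) dw, which multiplied by dy ∧ dz gives (6*z) dy ∧ dz ∧ dw
  d(2*w^2 - 2*x*z) includes (∂/∂x)(2*w^2 - 2*x*z) dx = (-2*z) dx, which multiplied by dy ∧ dw gives (-2*z) dx ∧ dy ∧ dw
  d(2*w^2 - 2*x*z) includes (∂/∂z)(2*w^2 - 2*x*z) dz = (-2*x) dz, which multiplied by dy ∧ dw gives (2*x) dy ∧ dz ∧ dw
Collecting like 3-forms: d(omega) = (w - 2*y + 2) dx ∧ dy ∧ dz + (-z) dx ∧ dy ∧ dw + (2*x) dx ∧ dz ∧ dw + (2*x + 6*z) dy ∧ dz ∧ dw.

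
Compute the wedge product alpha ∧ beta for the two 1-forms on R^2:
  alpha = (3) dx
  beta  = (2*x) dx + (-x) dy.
alpha ∧ beta = (-3*x) dx ∧ dy

Distribute the wedge, using dx_i ∧ dx_j = -dx_j ∧ dx_i and dx_i ∧ dx_i = 0. For each pair (i, j) with i < j, the coefficient of dx_i ∧ dx_j in alpha ∧ beta is (alpha_i * beta_j - alpha_j * beta_i). Collecting: alpha ∧ beta = (-3*x) dx ∧ dy.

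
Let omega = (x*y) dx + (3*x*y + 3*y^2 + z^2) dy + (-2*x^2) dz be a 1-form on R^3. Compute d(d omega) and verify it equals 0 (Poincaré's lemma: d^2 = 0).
d(d omega) = 0

Step 1: d omega = sum_{i<j} (∂f_j/∂x_i - ∂f_i/∂x_j) dx_i ∧ dx_j:
  coeff of dx ∧ dy: -x + 3*y
  coeff of dx ∧ dz: -4*x
  coeff of dy ∧ dz: -2*z
Step 2: Apply d again to each 2-form coefficient. The only possible 3-form in R^3 is dx ∧ dy ∧ dz, with coefficient
  ∂(coeff of dy∧dz)/∂x - ∂(coeff of dx∧dz)/∂y + ∂(coeff of dx∧dy)/∂z
  = ∂/∂x (-2*z) - ∂/∂y (-4*x) + ∂/∂z (-x + 3*y).
Each of these terms simplifies to sums of mixed partials that cancel in pairs. The result is 0 (by equality of mixed partials for smooth functions — Schwarz / Clairaut).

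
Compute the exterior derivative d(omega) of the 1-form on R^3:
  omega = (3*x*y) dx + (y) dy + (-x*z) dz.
d(omega) = (-3*x) dx ∧ dy + (-z) dx ∧ dz

For a 1-form omega = sum_i f_i dx_i, the exterior derivative is
  d(omega) = sum_{i < j} (∂f_j/∂x_i - ∂f_i/∂x_j) dx_i ∧ dx_j.
  coefficient of dx ∧ dy: ∂f_2/∂x - ∂f_1/∂y = ∂(y)/∂x - ∂(3*x*y)/∂y = -3*x
  coefficient of dx ∧ dz: ∂f_3/∂x - ∂f_1/∂z = ∂(-x*z)/∂x - ∂(3*x*y)/∂z = -z
Assembling: d(omega) = (-3*x) dx ∧ dy + (-z) dx ∧ dz.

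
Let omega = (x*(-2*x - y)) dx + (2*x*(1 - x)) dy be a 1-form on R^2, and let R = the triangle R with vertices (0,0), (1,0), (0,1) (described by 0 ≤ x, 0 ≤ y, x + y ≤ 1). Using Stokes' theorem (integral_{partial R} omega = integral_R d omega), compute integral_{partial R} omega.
integral_(partial R) omega = 1/2

Stokes: integral_partial_R omega = integral_R d omega with d omega = (∂Q/∂x - ∂P/∂y) dx ∧ dy.
  ∂Q/∂x = 2 - 4*x
  ∂P/∂y = -x
  integrand = ∂Q/∂x - ∂P/∂y = 2 - 3*x.
Integrating over R: integral_0^1 integral_0^{1-x} (2 - 3*x) dy dx = 1/2.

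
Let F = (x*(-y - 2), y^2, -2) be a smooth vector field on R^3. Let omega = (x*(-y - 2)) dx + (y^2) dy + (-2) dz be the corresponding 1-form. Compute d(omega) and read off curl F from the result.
d(omega) = (0) dy ∧ dz + (0) dz ∧ dx + (x) dx ∧ dy; curl F = (0, 0, x)

d omega = sum_{i<j} (∂f_j/∂x_i - ∂f_i/∂x_j) dx_i ∧ dx_j. Under the identification (dy ∧ dz, dz ∧ dx, dx ∧ dy) ↔ (e_x, e_y, e_z), the coefficients are exactly the components of curl F. Compute:
  ∂R/∂y - ∂Q/∂z = (0) - (0) = 0
  ∂P/∂z - ∂R/∂x = (0) - (0) = 0
  ∂Q/∂x - ∂P/∂y = (0) - (-x) = x.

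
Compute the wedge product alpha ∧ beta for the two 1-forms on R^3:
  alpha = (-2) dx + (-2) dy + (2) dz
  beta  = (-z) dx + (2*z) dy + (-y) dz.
alpha ∧ beta = (-6*z) dx ∧ dy + (2*y + 2*z) dx ∧ dz + (2*y - 4*z) dy ∧ dz

Distribute the wedge, using dx_i ∧ dx_j = -dx_j ∧ dx_i and dx_i ∧ dx_i = 0. For each pair (i, j) with i < j, the coefficient of dx_i ∧ dx_j in alpha ∧ beta is (alpha_i * beta_j - alpha_j * beta_i). Collecting: alpha ∧ beta = (-6*z) dx ∧ dy + (2*y + 2*z) dx ∧ dz + (2*y - 4*z) dy ∧ dz.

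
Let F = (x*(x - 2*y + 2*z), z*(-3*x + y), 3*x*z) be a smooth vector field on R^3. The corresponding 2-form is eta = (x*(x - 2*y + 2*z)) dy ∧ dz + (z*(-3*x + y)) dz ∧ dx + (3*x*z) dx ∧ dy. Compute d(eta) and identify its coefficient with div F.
d(eta) = (5*x - 2*y + 3*z) dx ∧ dy ∧ dz; div F = 5*x - 2*y + 3*z

For a 2-form in R^3 of the form above, applying d gives a 3-form with coefficient ∂P/∂x + ∂Q/∂y + ∂R/∂z:
  ∂P/∂x = 2*x - 2*y + 2*z
  ∂Q/∂y = z
  ∂R/∂z = 3*x
Sum = 5*x - 2*y + 3*z, which is exactly div F.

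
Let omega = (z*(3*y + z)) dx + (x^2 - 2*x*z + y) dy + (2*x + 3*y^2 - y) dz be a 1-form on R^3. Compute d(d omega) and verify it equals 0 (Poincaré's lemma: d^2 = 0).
d(d omega) = 0

Step 1: d omega = sum_{i<j} (∂f_j/∂x_i - ∂f_i/∂x_j) dx_i ∧ dx_j:
  coeff of dx ∧ dy: 2*x - 5*z
  coeff of dx ∧ dz: -3*y - 2*z + 2
  coeff of dy ∧ dz: 2*x + 6*y - 1
Step 2: Apply d again to each 2-form coefficient. The only possible 3-form in R^3 is dx ∧ dy ∧ dz, with coefficient
  ∂(coeff of dy∧dz)/∂x - ∂(coeff of dx∧dz)/∂y + ∂(coeff of dx∧dy)/∂z
  = ∂/∂x (2*x + 6*y - 1) - ∂/∂y (-3*y - 2*z + 2) + ∂/∂z (2*x - 5*z).
Each of these terms simplifies to sums of mixed partials that cancel in pairs. The result is 0 (by equality of mixed partials for smooth functions — Schwarz / Clairaut).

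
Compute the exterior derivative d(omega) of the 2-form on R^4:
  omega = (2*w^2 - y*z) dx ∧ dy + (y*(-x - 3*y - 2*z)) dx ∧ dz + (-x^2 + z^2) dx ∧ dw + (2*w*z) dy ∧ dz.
d(omega) = (x + 5*y + 2*z) dx ∧ dy ∧ dz + (4*w) dx ∧ dy ∧ dw + (-2*z) dx ∧ dz ∧ dw + (2*z) dy ∧ dz ∧ dw

For a 2-form omega = sum_{i<j} g_{ij} dx_i ∧ dx_j, the exterior derivative is
  d(omega) = sum_{i<j} d(g_{ij}) ∧ dx_i ∧ dx_j = sum_{i<j, k} (∂g_{ij}/∂x_k) dx_k ∧ dx_i ∧ dx_j.
Expand each term, using dx_k ∧ dx_i ∧ dx_j = sgn(permutation) dx_{(a)} ∧ dx_{(b)} ∧ dx_{(c)} with (a < b < c) sorted:
  d(2*w^2 - y*z) includes (∂/∂z)(2*w^2 - y*z) dz = (-y) dz, which multiplied by dx ∧ dy gives (-y) dx ∧ dy ∧ dz
  d(2*w^2 - y*z) includes (∂/∂w)(2*w^2 - y*z) dw = (4*w) dw, which multiplied by dx ∧ dy gives (4*w) dx ∧ dy ∧ dw
  d(y*(-x - 3*y - 2*z)) includes (∂/∂y)(y*(-x - 3*y - 2*z)) dy = (-x - 6*y - 2*z) dy, which multiplied by dx ∧ dz gives (x + 6*y + 2*z) dx ∧ dy ∧ dz
  d(-x^2 + z^2) includes (∂/∂z)(-x^2 + z^2) dz = (2*z) dz, which multiplied by dx ∧ dw gives (-2*z) dx ∧ dz ∧ dw
  d(2*w*z) includes (∂/∂w)(2*w*z) dw = (2*z) dw, which multiplied by dy ∧ dz gives (2*z) dy ∧ dz ∧ dw
Collecting like 3-forms: d(omega) = (x + 5*y + 2*z) dx ∧ dy ∧ dz + (4*w) dx ∧ dy ∧ dw + (-2*z) dx ∧ dz ∧ dw + (2*z) dy ∧ dz ∧ dw.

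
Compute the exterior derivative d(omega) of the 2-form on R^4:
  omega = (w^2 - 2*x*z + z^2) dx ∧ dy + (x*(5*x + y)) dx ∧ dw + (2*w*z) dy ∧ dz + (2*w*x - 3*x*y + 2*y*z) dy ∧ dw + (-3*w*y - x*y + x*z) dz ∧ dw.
d(omega) = (-2*x + 2*z) dx ∧ dy ∧ dz + (4*w - x - 3*y) dx ∧ dy ∧ dw + (-3*w - x - 2*y + 2*z) dy ∧ dz ∧ dw + (-y + z) dx ∧ dz ∧ dw

For a 2-form omega = sum_{i<j} g_{ij} dx_i ∧ dx_j, the exterior derivative is
  d(omega) = sum_{i<j} d(g_{ij}) ∧ dx_i ∧ dx_j = sum_{i<j, k} (∂g_{ij}/∂x_k) dx_k ∧ dx_i ∧ dx_j.
Expand each term, using dx_k ∧ dx_i ∧ dx_j = sgn(permutation) dx_{(a)} ∧ dx_{(b)} ∧ dx_{(c)} with (a < b < c) sorted:
  d(w^2 - 2*x*z + z^2) includes (∂/∂z)(w^2 - 2*x*z + z^2) dz = (-2*x + 2*z) dz, which multiplied by dx ∧ dy gives (-2*x + 2*z) dx ∧ dy ∧ dz
  d(w^2 - 2*x*z + z^2) includes (∂/∂w)(w^2 - 2*x*z + z^2) dw = (2*w) dw, which multiplied by dx ∧ dy gives (2*w) dx ∧ dy ∧ dw
  d(x*(5*x + y)) includes (∂/∂y)(x*(5*x + y)) dy = (x) dy, which multiplied by dx ∧ dw gives (-x) dx ∧ dy ∧ dw
  d(2*w*z) includes (∂/∂w)(2*w*z) dw = (2*z) dw, which multiplied by dy ∧ dz gives (2*z) dy ∧ dz ∧ dw
  d(2*w*x - 3*x*y + 2*y*z) includes (∂/∂x)(2*w*x - 3*x*y + 2*y*z) dx = (2*w - 3*y) dx, which multiplied by dy ∧ dw gives (2*w - 3*y) dx ∧ dy ∧ dw
  d(2*w*x - 3*x*y + 2*y*z) includes (∂/∂z)(2*w*x - 3*x*y + 2*y*z) dz = (2*y) dz, which multiplied by dy ∧ dw gives (-2*y) dy ∧ dz ∧ dw
  d(-3*w*y - x*y + x*z) includes (∂/∂x)(-3*w*y - x*y + x*z) dx = (-y + z) dx, which multiplied by dz ∧ dw gives (-y + z) dx ∧ dz ∧ dw
  d(-3*w*y - x*y + x*z) includes (∂/∂y)(-3*w*y - x*y + x*z) dy = (-3*w - x) dy, which multiplied by dz ∧ dw gives (-3*w - x) dy ∧ dz ∧ dw
Collecting like 3-forms: d(omega) = (-2*x + 2*z) dx ∧ dy ∧ dz + (4*w - x - 3*y) dx ∧ dy ∧ dw + (-3*w - x - 2*y + 2*z) dy ∧ dz ∧ dw + (-y + z) dx ∧ dz ∧ dw.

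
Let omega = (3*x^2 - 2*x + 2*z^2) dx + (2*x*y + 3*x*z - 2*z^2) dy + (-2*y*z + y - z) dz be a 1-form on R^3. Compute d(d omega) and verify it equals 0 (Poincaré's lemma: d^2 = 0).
d(d omega) = 0

Step 1: d omega = sum_{i<j} (∂f_j/∂x_i - ∂f_i/∂x_j) dx_i ∧ dx_j:
  coeff of dx ∧ dy: 2*y + 3*z
  coeff of dx ∧ dz: -4*z
  coeff of dy ∧ dz: -3*x + 2*z + 1
Step 2: Apply d again to each 2-form coefficient. The only possible 3-form in R^3 is dx ∧ dy ∧ dz, with coefficient
  ∂(coeff of dy∧dz)/∂x - ∂(coeff of dx∧dz)/∂y + ∂(coeff of dx∧dy)/∂z
  = ∂/∂x (-3*x + 2*z + 1) - ∂/∂y (-4*z) + ∂/∂z (2*y + 3*z).
Each of these terms simplifies to sums of mixed partials that cancel in pairs. The result is 0 (by equality of mixed partials for smooth functions — Schwarz / Clairaut).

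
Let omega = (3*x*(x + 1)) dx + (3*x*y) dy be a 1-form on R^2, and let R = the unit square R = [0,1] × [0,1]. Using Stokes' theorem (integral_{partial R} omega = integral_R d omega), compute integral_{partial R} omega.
integral_(partial R) omega = 3/2

Stokes: integral_partial_R omega = integral_R d omega with d omega = (∂Q/∂x - ∂P/∂y) dx ∧ dy.
  ∂Q/∂x = 3*y
  ∂P/∂y = 0
  integrand = ∂Q/∂x - ∂P/∂y = 3*y.
Integrating over R: integral_0^1 integral_0^1 (3*y) dx dy = 3/2.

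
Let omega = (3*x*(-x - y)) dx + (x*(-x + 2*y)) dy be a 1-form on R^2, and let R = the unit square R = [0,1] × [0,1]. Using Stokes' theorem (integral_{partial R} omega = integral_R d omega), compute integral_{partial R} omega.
integral_(partial R) omega = 3/2

Stokes: integral_partial_R omega = integral_R d omega with d omega = (∂Q/∂x - ∂P/∂y) dx ∧ dy.
  ∂Q/∂x = -2*x + 2*y
  ∂P/∂y = -3*x
  integrand = ∂Q/∂x - ∂P/∂y = x + 2*y.
Integrating over R: integral_0^1 integral_0^1 (x + 2*y) dx dy = 3/2.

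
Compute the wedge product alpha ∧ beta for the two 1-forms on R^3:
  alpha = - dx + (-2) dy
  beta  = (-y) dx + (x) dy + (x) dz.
alpha ∧ beta = (-x - 2*y) dx ∧ dy + (-x) dx ∧ dz + (-2*x) dy ∧ dz

Distribute the wedge, using dx_i ∧ dx_j = -dx_j ∧ dx_i and dx_i ∧ dx_i = 0. For each pair (i, j) with i < j, the coefficient of dx_i ∧ dx_j in alpha ∧ beta is (alpha_i * beta_j - alpha_j * beta_i). Collecting: alpha ∧ beta = (-x - 2*y) dx ∧ dy + (-x) dx ∧ dz + (-2*x) dy ∧ dz.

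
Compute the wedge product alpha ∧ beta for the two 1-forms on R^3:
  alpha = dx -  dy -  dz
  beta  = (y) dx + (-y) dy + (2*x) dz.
alpha ∧ beta = (2*x + y) dx ∧ dz + (-2*x - y) dy ∧ dz

Distribute the wedge, using dx_i ∧ dx_j = -dx_j ∧ dx_i and dx_i ∧ dx_i = 0. For each pair (i, j) with i < j, the coefficient of dx_i ∧ dx_j in alpha ∧ beta is (alpha_i * beta_j - alpha_j * beta_i). Collecting: alpha ∧ beta = (2*x + y) dx ∧ dz + (-2*x - y) dy ∧ dz.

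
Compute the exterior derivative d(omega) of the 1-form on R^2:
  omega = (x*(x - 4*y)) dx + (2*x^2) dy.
d(omega) = (8*x) dx ∧ dy

For a 1-form omega = sum_i f_i dx_i, the exterior derivative is
  d(omega) = sum_{i < j} (∂f_j/∂x_i - ∂f_i/∂x_j) dx_i ∧ dx_j.
  coefficient of dx ∧ dy: ∂f_2/∂x - ∂f_1/∂y = ∂(2*x^2)/∂x - ∂(x*(x - 4*y))/∂y = 8*x
Assembling: d(omega) = (8*x) dx ∧ dy.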